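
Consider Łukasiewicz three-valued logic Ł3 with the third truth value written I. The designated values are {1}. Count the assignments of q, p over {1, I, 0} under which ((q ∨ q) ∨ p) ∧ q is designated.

Designated under: (q=1, p=1); (q=1, p=I); (q=1, p=0).

3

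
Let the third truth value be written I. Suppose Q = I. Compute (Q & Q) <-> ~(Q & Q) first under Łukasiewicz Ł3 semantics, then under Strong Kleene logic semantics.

In Łukasiewicz Ł3: Q & Q = I & I = I
Q & Q = I & I = I
~(Q & Q) = ~I = I
(Q & Q) <-> ~(Q & Q) = I <-> I = true  [1 − |½−½|]
In Strong Kleene logic: Q & Q = I & I = I
Q & Q = I & I = I
~(Q & Q) = ~I = I
(Q & Q) <-> ~(Q & Q) = I <-> I = I
They differ because Łukasiewicz Ł3 and Strong Kleene logic treat I differently under implication.

true; I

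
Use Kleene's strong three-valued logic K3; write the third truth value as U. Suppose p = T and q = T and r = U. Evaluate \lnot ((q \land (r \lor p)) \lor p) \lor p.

r \lor p = U \lor T = T
q \land (r \lor p) = T \land T = T
(q \land (r \lor p)) \lor p = T \lor T = T
\lnot ((q \land (r \lor p)) \lor p) = \lnot T = F
\lnot ((q \land (r \lor p)) \lor p) \lor p = F \lor T = T

T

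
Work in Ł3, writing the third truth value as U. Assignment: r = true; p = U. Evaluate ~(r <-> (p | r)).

p | r = U | true = true
r <-> (p | r) = true <-> true = true
~(r <-> (p | r)) = ~true = false

false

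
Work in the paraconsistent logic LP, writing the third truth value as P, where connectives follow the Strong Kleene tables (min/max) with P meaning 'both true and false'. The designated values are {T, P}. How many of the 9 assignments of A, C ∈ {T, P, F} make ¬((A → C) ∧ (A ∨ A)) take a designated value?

Of the 9 assignments, 8 give a value in {T, P}.

8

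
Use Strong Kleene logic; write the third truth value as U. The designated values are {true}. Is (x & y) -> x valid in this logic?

No

Countermodel: x=U, y=true gives U, which is not designated.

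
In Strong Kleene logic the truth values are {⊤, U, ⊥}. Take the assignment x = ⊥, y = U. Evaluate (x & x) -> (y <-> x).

x & x = ⊥ & ⊥ = ⊥
y <-> x = U <-> ⊥ = U
(x & x) -> (y <-> x) = ⊥ -> U = ⊤  [~⊥ | U]

⊤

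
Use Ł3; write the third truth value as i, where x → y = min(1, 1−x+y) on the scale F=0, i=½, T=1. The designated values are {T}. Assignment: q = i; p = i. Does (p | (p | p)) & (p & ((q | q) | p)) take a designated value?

p | p = i | i = i
p | (p | p) = i | i = i
q | q = i | i = i
(q | q) | p = i | i = i
p & ((q | q) | p) = i & i = i
(p | (p | p)) & (p & ((q | q) | p)) = i & i = i
i ∉ {T}.

No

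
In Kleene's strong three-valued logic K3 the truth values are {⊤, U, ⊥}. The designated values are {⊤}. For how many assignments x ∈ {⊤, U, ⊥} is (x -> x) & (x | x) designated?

1

x=⊤: ⊤ ✓
x=U: U ·
x=⊥: ⊥ ·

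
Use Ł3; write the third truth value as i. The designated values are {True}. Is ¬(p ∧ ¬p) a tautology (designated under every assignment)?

No

Countermodel: p=i gives i, which is not designated.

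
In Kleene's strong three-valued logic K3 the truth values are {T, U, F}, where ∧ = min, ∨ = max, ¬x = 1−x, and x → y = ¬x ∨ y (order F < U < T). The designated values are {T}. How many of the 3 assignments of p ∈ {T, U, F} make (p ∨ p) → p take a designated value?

2

p=T: T ✓
p=U: U ·
p=F: T ✓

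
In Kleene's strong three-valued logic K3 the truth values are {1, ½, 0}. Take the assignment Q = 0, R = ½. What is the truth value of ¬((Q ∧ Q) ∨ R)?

Q ∧ Q = 0 ∧ 0 = 0
(Q ∧ Q) ∨ R = 0 ∨ ½ = ½
¬((Q ∧ Q) ∨ R) = ¬½ = ½

½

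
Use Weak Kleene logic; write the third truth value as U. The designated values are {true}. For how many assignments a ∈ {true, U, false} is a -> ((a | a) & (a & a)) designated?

a=true: true ✓
a=U: U ·
a=false: true ✓

2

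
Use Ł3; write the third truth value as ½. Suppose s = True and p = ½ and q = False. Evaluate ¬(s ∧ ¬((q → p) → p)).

½

q → p = False → ½ = True
(q → p) → p = True → ½ = ½
¬((q → p) → p) = ¬½ = ½
s ∧ ¬((q → p) → p) = True ∧ ½ = ½
¬(s ∧ ¬((q → p) → p)) = ¬½ = ½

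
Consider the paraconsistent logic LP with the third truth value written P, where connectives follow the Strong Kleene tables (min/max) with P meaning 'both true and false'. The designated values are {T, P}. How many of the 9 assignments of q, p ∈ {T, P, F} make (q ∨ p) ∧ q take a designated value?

6

Of the 9 assignments, 6 give a value in {T, P}.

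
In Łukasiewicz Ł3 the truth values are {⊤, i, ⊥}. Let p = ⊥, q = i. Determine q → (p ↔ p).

p ↔ p = ⊥ ↔ ⊥ = ⊤
q → (p ↔ p) = i → ⊤ = ⊤

⊤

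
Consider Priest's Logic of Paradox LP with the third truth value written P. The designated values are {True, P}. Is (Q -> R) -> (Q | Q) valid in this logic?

No

Countermodel: Q=False, R=True gives False, which is not designated.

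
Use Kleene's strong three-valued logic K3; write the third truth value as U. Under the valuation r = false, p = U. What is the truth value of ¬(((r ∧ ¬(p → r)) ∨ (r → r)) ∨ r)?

false

p → r = U → false = U  [¬U ∨ false]
¬(p → r) = ¬U = U
r ∧ ¬(p → r) = false ∧ U = false
r → r = false → false = true
(r ∧ ¬(p → r)) ∨ (r → r) = false ∨ true = true
((r ∧ ¬(p → r)) ∨ (r → r)) ∨ r = true ∨ false = true
¬(((r ∧ ¬(p → r)) ∨ (r → r)) ∨ r) = ¬true = false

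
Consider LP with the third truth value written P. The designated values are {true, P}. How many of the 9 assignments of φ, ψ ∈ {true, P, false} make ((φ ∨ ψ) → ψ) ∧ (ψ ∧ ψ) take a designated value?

6

Of the 9 assignments, 6 give a value in {true, P}.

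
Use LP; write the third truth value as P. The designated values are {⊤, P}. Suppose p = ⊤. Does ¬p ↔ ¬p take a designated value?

¬p = ¬⊤ = ⊥
¬p = ¬⊤ = ⊥
¬p ↔ ¬p = ⊥ ↔ ⊥ = ⊤
⊤ ∈ {⊤, P}.

Yes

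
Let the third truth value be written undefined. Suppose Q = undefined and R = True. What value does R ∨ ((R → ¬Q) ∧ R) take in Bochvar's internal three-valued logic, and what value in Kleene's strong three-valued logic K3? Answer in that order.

In Bochvar's internal three-valued logic: ¬Q = ¬undefined = undefined
R → ¬Q = True → undefined = undefined  [any arg is the third value ⇒ result is the third value]
(R → ¬Q) ∧ R = undefined ∧ True = undefined
R ∨ ((R → ¬Q) ∧ R) = True ∨ undefined = undefined
In Kleene's strong three-valued logic K3: ¬Q = ¬undefined = undefined
R → ¬Q = True → undefined = undefined  [¬True ∨ undefined]
(R → ¬Q) ∧ R = undefined ∧ True = undefined
R ∨ ((R → ¬Q) ∧ R) = True ∨ undefined = True
They differ because Bochvar's internal three-valued logic and Kleene's strong three-valued logic K3 treat undefined differently under the binary connectives.

undefined; True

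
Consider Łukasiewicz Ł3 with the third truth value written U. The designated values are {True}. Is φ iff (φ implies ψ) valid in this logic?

Countermodel: φ=True, ψ=U gives U, which is not designated.

No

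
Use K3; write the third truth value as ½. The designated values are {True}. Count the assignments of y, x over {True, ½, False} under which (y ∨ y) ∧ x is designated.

Designated under: (y=True, x=True).

1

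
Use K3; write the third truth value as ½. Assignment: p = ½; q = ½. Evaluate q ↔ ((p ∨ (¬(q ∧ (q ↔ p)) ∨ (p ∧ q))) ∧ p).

q ↔ p = ½ ↔ ½ = ½
q ∧ (q ↔ p) = ½ ∧ ½ = ½
¬(q ∧ (q ↔ p)) = ¬½ = ½
p ∧ q = ½ ∧ ½ = ½
¬(q ∧ (q ↔ p)) ∨ (p ∧ q) = ½ ∨ ½ = ½
p ∨ (¬(q ∧ (q ↔ p)) ∨ (p ∧ q)) = ½ ∨ ½ = ½
(p ∨ (¬(q ∧ (q ↔ p)) ∨ (p ∧ q))) ∧ p = ½ ∧ ½ = ½
q ↔ ((p ∨ (¬(q ∧ (q ↔ p)) ∨ (p ∧ q))) ∧ p) = ½ ↔ ½ = ½

½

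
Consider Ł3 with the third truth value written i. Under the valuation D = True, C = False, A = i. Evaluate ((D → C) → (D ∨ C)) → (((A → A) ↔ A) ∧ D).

D → C = True → False = False
D ∨ C = True ∨ False = True
(D → C) → (D ∨ C) = False → True = True
A → A = i → i = True
(A → A) ↔ A = True ↔ i = i
((A → A) ↔ A) ∧ D = i ∧ True = i
((D → C) → (D ∨ C)) → (((A → A) ↔ A) ∧ D) = True → i = i

i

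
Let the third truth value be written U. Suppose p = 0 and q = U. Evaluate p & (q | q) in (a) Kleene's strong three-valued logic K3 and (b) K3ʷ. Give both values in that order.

0; U

In Kleene's strong three-valued logic K3: q | q = U | U = U
p & (q | q) = 0 & U = 0
In K3ʷ: q | q = U | U = U
p & (q | q) = 0 & U = U
They differ because Kleene's strong three-valued logic K3 and K3ʷ treat U differently under the binary connectives.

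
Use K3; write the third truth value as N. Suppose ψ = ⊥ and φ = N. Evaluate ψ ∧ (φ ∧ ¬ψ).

¬ψ = ¬⊥ = ⊤
φ ∧ ¬ψ = N ∧ ⊤ = N
ψ ∧ (φ ∧ ¬ψ) = ⊥ ∧ N = ⊥

⊥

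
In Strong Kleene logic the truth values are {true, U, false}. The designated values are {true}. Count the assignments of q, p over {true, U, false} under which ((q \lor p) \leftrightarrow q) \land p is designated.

Designated under: (q=true, p=true).

1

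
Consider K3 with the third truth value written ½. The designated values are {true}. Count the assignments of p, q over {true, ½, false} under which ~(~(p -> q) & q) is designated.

7

Of the 9 assignments, 7 give a value in {true}.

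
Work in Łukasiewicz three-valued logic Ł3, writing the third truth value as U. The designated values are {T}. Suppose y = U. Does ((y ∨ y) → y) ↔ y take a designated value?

No

y ∨ y = U ∨ U = U
(y ∨ y) → y = U → U = T  [min(1, 1−½+½)]
((y ∨ y) → y) ↔ y = T ↔ U = U
U ∉ {T}.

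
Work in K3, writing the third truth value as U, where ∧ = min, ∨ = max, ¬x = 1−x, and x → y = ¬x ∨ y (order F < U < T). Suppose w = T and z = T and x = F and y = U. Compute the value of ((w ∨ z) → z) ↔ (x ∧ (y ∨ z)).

F

w ∨ z = T ∨ T = T
(w ∨ z) → z = T → T = T
y ∨ z = U ∨ T = T
x ∧ (y ∨ z) = F ∧ T = F
((w ∨ z) → z) ↔ (x ∧ (y ∨ z)) = T ↔ F = F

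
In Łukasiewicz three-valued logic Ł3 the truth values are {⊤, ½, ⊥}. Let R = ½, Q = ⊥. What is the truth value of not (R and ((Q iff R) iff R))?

Q iff R = ⊥ iff ½ = ½  [1 − |0−½|]
(Q iff R) iff R = ½ iff ½ = ⊤
R and ((Q iff R) iff R) = ½ and ⊤ = ½
not (R and ((Q iff R) iff R)) = not ½ = ½

½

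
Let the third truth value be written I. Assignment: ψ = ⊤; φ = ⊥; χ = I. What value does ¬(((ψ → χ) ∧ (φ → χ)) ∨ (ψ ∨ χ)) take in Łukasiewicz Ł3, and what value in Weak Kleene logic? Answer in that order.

In Łukasiewicz Ł3: ψ → χ = ⊤ → I = I  [min(1, 1−1+½)]
φ → χ = ⊥ → I = ⊤
(ψ → χ) ∧ (φ → χ) = I ∧ ⊤ = I
ψ ∨ χ = ⊤ ∨ I = ⊤
((ψ → χ) ∧ (φ → χ)) ∨ (ψ ∨ χ) = I ∨ ⊤ = ⊤
¬(((ψ → χ) ∧ (φ → χ)) ∨ (ψ ∨ χ)) = ¬⊤ = ⊥
In Weak Kleene logic: ψ → χ = ⊤ → I = I
φ → χ = ⊥ → I = I
(ψ → χ) ∧ (φ → χ) = I ∧ I = I
ψ ∨ χ = ⊤ ∨ I = I
((ψ → χ) ∧ (φ → χ)) ∨ (ψ ∨ χ) = I ∨ I = I
¬(((ψ → χ) ∧ (φ → χ)) ∨ (ψ ∨ χ)) = ¬I = I
They differ because Łukasiewicz Ł3 and Weak Kleene logic treat I differently under the binary connectives.

⊥; I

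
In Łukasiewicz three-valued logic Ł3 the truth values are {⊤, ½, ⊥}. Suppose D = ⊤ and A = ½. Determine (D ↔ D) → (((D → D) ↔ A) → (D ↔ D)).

D ↔ D = ⊤ ↔ ⊤ = ⊤
D → D = ⊤ → ⊤ = ⊤
(D → D) ↔ A = ⊤ ↔ ½ = ½
D ↔ D = ⊤ ↔ ⊤ = ⊤
((D → D) ↔ A) → (D ↔ D) = ½ → ⊤ = ⊤
(D ↔ D) → (((D → D) ↔ A) → (D ↔ D)) = ⊤ → ⊤ = ⊤

⊤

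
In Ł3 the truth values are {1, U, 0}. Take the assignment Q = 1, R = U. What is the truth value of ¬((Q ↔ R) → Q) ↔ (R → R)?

0

Q ↔ R = 1 ↔ U = U
(Q ↔ R) → Q = U → 1 = 1
¬((Q ↔ R) → Q) = ¬1 = 0
R → R = U → U = 1
¬((Q ↔ R) → Q) ↔ (R → R) = 0 ↔ 1 = 0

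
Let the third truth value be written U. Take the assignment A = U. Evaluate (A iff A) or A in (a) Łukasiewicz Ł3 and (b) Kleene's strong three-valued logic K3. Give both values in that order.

In Łukasiewicz Ł3: A iff A = U iff U = ⊤  [1 − |½−½|]
(A iff A) or A = ⊤ or U = ⊤
In Kleene's strong three-valued logic K3: A iff A = U iff U = U
(A iff A) or A = U or U = U
They differ because Łukasiewicz Ł3 and Kleene's strong three-valued logic K3 treat U differently under implication.

⊤; U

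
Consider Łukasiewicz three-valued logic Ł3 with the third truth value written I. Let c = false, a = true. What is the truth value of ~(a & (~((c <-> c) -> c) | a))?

c <-> c = false <-> false = true
(c <-> c) -> c = true -> false = false
~((c <-> c) -> c) = ~false = true
~((c <-> c) -> c) | a = true | true = true
a & (~((c <-> c) -> c) | a) = true & true = true
~(a & (~((c <-> c) -> c) | a)) = ~true = false

false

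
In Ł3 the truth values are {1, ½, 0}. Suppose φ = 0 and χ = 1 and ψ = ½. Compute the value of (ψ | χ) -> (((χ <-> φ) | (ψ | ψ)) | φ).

ψ | χ = ½ | 1 = 1
χ <-> φ = 1 <-> 0 = 0
ψ | ψ = ½ | ½ = ½
(χ <-> φ) | (ψ | ψ) = 0 | ½ = ½
((χ <-> φ) | (ψ | ψ)) | φ = ½ | 0 = ½
(ψ | χ) -> (((χ <-> φ) | (ψ | ψ)) | φ) = 1 -> ½ = ½  [min(1, 1−1+½)]

½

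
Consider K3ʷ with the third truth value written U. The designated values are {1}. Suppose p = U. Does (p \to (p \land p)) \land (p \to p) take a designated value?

p \land p = U \land U = U
p \to (p \land p) = U \to U = U  [any arg is the third value ⇒ result is the third value]
p \to p = U \to U = U
(p \to (p \land p)) \land (p \to p) = U \land U = U
U ∉ {1}.

No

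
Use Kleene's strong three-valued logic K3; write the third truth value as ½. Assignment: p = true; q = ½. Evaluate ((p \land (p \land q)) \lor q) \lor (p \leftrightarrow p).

true

p \land q = true \land ½ = ½
p \land (p \land q) = true \land ½ = ½
(p \land (p \land q)) \lor q = ½ \lor ½ = ½
p \leftrightarrow p = true \leftrightarrow true = true
((p \land (p \land q)) \lor q) \lor (p \leftrightarrow p) = ½ \lor true = true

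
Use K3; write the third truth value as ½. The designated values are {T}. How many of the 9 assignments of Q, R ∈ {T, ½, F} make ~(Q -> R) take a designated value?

Designated under: (Q=T, R=F).

1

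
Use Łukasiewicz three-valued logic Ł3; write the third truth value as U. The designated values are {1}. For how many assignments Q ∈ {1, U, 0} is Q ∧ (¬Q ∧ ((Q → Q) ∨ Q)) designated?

0

Q=1: 0 ·
Q=U: U ·
Q=0: 0 ·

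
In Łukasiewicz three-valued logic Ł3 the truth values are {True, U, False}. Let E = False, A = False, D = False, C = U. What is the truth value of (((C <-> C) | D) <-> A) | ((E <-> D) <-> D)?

False

C <-> C = U <-> U = True  [1 − |½−½|]
(C <-> C) | D = True | False = True
((C <-> C) | D) <-> A = True <-> False = False
E <-> D = False <-> False = True
(E <-> D) <-> D = True <-> False = False
(((C <-> C) | D) <-> A) | ((E <-> D) <-> D) = False | False = False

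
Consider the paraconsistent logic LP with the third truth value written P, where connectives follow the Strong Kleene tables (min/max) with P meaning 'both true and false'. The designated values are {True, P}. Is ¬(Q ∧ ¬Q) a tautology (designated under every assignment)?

Every assignment of Q over {True, P, False} gives a value in {True, P}.
In particular, with Q=P: ¬(Q ∧ ¬Q) = P.

Yes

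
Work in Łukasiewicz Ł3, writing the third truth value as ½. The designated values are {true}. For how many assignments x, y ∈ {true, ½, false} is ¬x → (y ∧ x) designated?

5

Of the 9 assignments, 5 give a value in {true}.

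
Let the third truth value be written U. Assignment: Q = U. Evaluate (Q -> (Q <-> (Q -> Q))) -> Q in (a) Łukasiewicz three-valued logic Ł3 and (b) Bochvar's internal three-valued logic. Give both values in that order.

U; U

In Łukasiewicz three-valued logic Ł3: Q -> Q = U -> U = 1  [min(1, 1−½+½)]
Q <-> (Q -> Q) = U <-> 1 = U
Q -> (Q <-> (Q -> Q)) = U -> U = 1
(Q -> (Q <-> (Q -> Q))) -> Q = 1 -> U = U
In Bochvar's internal three-valued logic: Q -> Q = U -> U = U  [any arg is the third value ⇒ result is the third value]
Q <-> (Q -> Q) = U <-> U = U
Q -> (Q <-> (Q -> Q)) = U -> U = U
(Q -> (Q <-> (Q -> Q))) -> Q = U -> U = U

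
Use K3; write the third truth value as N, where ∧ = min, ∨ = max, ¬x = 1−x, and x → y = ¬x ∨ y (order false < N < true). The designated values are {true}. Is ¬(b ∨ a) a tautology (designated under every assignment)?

Countermodel: b=true, a=true gives false, which is not designated.

No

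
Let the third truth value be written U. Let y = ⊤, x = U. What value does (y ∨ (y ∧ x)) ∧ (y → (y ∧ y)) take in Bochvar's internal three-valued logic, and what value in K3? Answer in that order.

U; ⊤

In Bochvar's internal three-valued logic: y ∧ x = ⊤ ∧ U = U
y ∨ (y ∧ x) = ⊤ ∨ U = U
y ∧ y = ⊤ ∧ ⊤ = ⊤
y → (y ∧ y) = ⊤ → ⊤ = ⊤
(y ∨ (y ∧ x)) ∧ (y → (y ∧ y)) = U ∧ ⊤ = U
In K3: y ∧ x = ⊤ ∧ U = U
y ∨ (y ∧ x) = ⊤ ∨ U = ⊤
y ∧ y = ⊤ ∧ ⊤ = ⊤
y → (y ∧ y) = ⊤ → ⊤ = ⊤
(y ∨ (y ∧ x)) ∧ (y → (y ∧ y)) = ⊤ ∧ ⊤ = ⊤
They differ because Bochvar's internal three-valued logic and K3 treat U differently under the binary connectives.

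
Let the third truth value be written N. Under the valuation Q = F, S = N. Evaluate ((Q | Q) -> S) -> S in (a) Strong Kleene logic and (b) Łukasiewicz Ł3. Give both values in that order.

N; N

In Strong Kleene logic: Q | Q = F | F = F
(Q | Q) -> S = F -> N = T  [~F | N]
((Q | Q) -> S) -> S = T -> N = N
In Łukasiewicz Ł3: Q | Q = F | F = F
(Q | Q) -> S = F -> N = T  [min(1, 1−0+½)]
((Q | Q) -> S) -> S = T -> N = N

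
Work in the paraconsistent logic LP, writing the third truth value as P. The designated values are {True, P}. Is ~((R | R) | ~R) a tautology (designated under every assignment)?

Countermodel: R=True gives False, which is not designated.

No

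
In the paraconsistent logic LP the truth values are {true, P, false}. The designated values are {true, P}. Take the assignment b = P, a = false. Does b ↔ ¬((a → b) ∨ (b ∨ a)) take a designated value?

a → b = false → P = true
b ∨ a = P ∨ false = P
(a → b) ∨ (b ∨ a) = true ∨ P = true
¬((a → b) ∨ (b ∨ a)) = ¬true = false
b ↔ ¬((a → b) ∨ (b ∨ a)) = P ↔ false = P
P ∈ {true, P}.

Yes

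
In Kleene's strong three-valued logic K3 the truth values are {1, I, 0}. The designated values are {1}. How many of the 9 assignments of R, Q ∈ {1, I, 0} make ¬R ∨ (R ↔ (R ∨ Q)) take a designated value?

Of the 9 assignments, 6 give a value in {1}.

6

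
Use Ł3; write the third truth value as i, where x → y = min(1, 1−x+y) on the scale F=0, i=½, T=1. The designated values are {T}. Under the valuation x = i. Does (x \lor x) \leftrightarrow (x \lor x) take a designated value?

Yes

x \lor x = i \lor i = i
x \lor x = i \lor i = i
(x \lor x) \leftrightarrow (x \lor x) = i \leftrightarrow i = T
T ∈ {T}.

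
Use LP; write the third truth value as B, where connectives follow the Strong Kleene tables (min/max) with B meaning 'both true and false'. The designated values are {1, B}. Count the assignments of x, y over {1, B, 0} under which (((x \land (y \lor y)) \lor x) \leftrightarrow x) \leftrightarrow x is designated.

6

Of the 9 assignments, 6 give a value in {1, B}.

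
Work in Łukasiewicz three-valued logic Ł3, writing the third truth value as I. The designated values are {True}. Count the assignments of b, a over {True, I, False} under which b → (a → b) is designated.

Of the 9 assignments, 9 give a value in {True}.

9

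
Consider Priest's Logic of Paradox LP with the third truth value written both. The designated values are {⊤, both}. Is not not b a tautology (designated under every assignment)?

Countermodel: b=⊥ gives ⊥, which is not designated.

No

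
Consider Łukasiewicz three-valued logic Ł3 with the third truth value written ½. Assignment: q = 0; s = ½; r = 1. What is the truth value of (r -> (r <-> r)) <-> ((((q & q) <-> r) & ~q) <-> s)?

r <-> r = 1 <-> 1 = 1
r -> (r <-> r) = 1 -> 1 = 1
q & q = 0 & 0 = 0
(q & q) <-> r = 0 <-> 1 = 0
~q = ~0 = 1
((q & q) <-> r) & ~q = 0 & 1 = 0
(((q & q) <-> r) & ~q) <-> s = 0 <-> ½ = ½
(r -> (r <-> r)) <-> ((((q & q) <-> r) & ~q) <-> s) = 1 <-> ½ = ½

½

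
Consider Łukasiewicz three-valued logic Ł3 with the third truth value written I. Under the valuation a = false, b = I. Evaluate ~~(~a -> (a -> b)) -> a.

false

~a = ~false = true
a -> b = false -> I = true  [min(1, 1−0+½)]
~a -> (a -> b) = true -> true = true
~(~a -> (a -> b)) = ~true = false
~~(~a -> (a -> b)) = ~false = true
~~(~a -> (a -> b)) -> a = true -> false = false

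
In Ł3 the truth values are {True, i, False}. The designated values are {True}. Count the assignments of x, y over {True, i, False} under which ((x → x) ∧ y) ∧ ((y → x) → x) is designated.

3

Designated under: (x=True, y=True); (x=i, y=True); (x=False, y=True).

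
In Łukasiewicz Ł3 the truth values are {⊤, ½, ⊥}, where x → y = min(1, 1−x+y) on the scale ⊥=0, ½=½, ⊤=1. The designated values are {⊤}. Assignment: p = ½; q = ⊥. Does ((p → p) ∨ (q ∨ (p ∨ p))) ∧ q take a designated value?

p → p = ½ → ½ = ⊤  [min(1, 1−½+½)]
p ∨ p = ½ ∨ ½ = ½
q ∨ (p ∨ p) = ⊥ ∨ ½ = ½
(p → p) ∨ (q ∨ (p ∨ p)) = ⊤ ∨ ½ = ⊤
((p → p) ∨ (q ∨ (p ∨ p))) ∧ q = ⊤ ∧ ⊥ = ⊥
⊥ ∉ {⊤}.

No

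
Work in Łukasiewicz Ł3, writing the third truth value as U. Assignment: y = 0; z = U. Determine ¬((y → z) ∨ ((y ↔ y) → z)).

0

y → z = 0 → U = 1  [min(1, 1−0+½)]
y ↔ y = 0 ↔ 0 = 1
(y ↔ y) → z = 1 → U = U
(y → z) ∨ ((y ↔ y) → z) = 1 ∨ U = 1
¬((y → z) ∨ ((y ↔ y) → z)) = ¬1 = 0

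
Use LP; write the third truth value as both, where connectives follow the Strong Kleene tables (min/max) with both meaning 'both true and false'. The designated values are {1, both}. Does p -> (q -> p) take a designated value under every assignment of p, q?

Yes

Every assignment of p, q over {1, both, 0} gives a value in {1, both}.
In particular, with p=both, q=both: p -> (q -> p) = both.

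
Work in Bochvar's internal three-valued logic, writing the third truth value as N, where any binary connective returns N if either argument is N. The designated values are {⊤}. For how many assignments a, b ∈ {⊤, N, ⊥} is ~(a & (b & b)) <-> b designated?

Designated under: (a=⊥, b=⊤).

1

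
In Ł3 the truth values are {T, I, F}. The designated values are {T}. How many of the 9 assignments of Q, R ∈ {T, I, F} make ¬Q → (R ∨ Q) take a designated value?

Of the 9 assignments, 7 give a value in {T}.

7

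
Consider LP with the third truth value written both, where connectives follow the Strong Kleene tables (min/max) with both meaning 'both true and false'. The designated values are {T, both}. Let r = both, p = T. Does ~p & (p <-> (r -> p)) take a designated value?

No

~p = ~T = F
r -> p = both -> T = T  [~both | T]
p <-> (r -> p) = T <-> T = T
~p & (p <-> (r -> p)) = F & T = F
F ∉ {T, both}.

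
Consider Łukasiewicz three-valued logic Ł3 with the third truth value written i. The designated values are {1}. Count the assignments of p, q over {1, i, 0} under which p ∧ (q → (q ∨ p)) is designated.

3

Designated under: (p=1, q=1); (p=1, q=i); (p=1, q=0).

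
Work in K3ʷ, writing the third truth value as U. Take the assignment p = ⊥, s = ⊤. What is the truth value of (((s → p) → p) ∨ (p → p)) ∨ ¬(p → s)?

⊤

s → p = ⊤ → ⊥ = ⊥
(s → p) → p = ⊥ → ⊥ = ⊤
p → p = ⊥ → ⊥ = ⊤
((s → p) → p) ∨ (p → p) = ⊤ ∨ ⊤ = ⊤
p → s = ⊥ → ⊤ = ⊤
¬(p → s) = ¬⊤ = ⊥
(((s → p) → p) ∨ (p → p)) ∨ ¬(p → s) = ⊤ ∨ ⊥ = ⊤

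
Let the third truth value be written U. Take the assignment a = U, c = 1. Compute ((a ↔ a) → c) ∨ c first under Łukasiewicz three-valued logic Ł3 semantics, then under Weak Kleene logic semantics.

1; U

In Łukasiewicz three-valued logic Ł3: a ↔ a = U ↔ U = 1  [1 − |½−½|]
(a ↔ a) → c = 1 → 1 = 1
((a ↔ a) → c) ∨ c = 1 ∨ 1 = 1
In Weak Kleene logic: a ↔ a = U ↔ U = U
(a ↔ a) → c = U → 1 = U  [any arg is the third value ⇒ result is the third value]
((a ↔ a) → c) ∨ c = U ∨ 1 = U
They differ because Łukasiewicz three-valued logic Ł3 and Weak Kleene logic treat U differently under the binary connectives.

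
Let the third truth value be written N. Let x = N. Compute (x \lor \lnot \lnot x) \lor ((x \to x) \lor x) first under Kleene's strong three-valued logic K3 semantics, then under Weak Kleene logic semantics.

In Kleene's strong three-valued logic K3: \lnot x = \lnot N = N
\lnot \lnot x = \lnot N = N
x \lor \lnot \lnot x = N \lor N = N
x \to x = N \to N = N  [\lnot N \lor N]
(x \to x) \lor x = N \lor N = N
(x \lor \lnot \lnot x) \lor ((x \to x) \lor x) = N \lor N = N
In Weak Kleene logic: \lnot x = \lnot N = N
\lnot \lnot x = \lnot N = N
x \lor \lnot \lnot x = N \lor N = N
x \to x = N \to N = N  [any arg is the third value ⇒ result is the third value]
(x \to x) \lor x = N \lor N = N
(x \lor \lnot \lnot x) \lor ((x \to x) \lor x) = N \lor N = N

N; N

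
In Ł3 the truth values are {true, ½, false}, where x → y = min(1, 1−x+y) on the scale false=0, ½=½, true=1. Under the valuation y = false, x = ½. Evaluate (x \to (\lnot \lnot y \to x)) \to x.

½

\lnot y = \lnot false = true
\lnot \lnot y = \lnot true = false
\lnot \lnot y \to x = false \to ½ = true  [min(1, 1−0+½)]
x \to (\lnot \lnot y \to x) = ½ \to true = true
(x \to (\lnot \lnot y \to x)) \to x = true \to ½ = ½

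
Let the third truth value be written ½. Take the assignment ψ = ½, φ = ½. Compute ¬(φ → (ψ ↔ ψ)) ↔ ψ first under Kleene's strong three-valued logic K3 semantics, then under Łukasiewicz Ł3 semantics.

½; ½

In Kleene's strong three-valued logic K3: ψ ↔ ψ = ½ ↔ ½ = ½
φ → (ψ ↔ ψ) = ½ → ½ = ½  [¬½ ∨ ½]
¬(φ → (ψ ↔ ψ)) = ¬½ = ½
¬(φ → (ψ ↔ ψ)) ↔ ψ = ½ ↔ ½ = ½
In Łukasiewicz Ł3: ψ ↔ ψ = ½ ↔ ½ = T  [1 − |½−½|]
φ → (ψ ↔ ψ) = ½ → T = T
¬(φ → (ψ ↔ ψ)) = ¬T = F
¬(φ → (ψ ↔ ψ)) ↔ ψ = F ↔ ½ = ½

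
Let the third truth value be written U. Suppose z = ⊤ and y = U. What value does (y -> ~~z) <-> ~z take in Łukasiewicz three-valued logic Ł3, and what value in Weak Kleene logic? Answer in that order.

In Łukasiewicz three-valued logic Ł3: ~z = ~⊤ = ⊥
~~z = ~⊥ = ⊤
y -> ~~z = U -> ⊤ = ⊤
~z = ~⊤ = ⊥
(y -> ~~z) <-> ~z = ⊤ <-> ⊥ = ⊥
In Weak Kleene logic: ~z = ~⊤ = ⊥
~~z = ~⊥ = ⊤
y -> ~~z = U -> ⊤ = U  [any arg is the third value ⇒ result is the third value]
~z = ~⊤ = ⊥
(y -> ~~z) <-> ~z = U <-> ⊥ = U
They differ because Łukasiewicz three-valued logic Ł3 and Weak Kleene logic treat U differently under the binary connectives.

⊥; U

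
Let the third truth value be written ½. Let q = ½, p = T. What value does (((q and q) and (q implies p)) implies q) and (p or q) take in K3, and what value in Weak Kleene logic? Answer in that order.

In K3: q and q = ½ and ½ = ½
q implies p = ½ implies T = T  [not ½ or T]
(q and q) and (q implies p) = ½ and T = ½
((q and q) and (q implies p)) implies q = ½ implies ½ = ½
p or q = T or ½ = T
(((q and q) and (q implies p)) implies q) and (p or q) = ½ and T = ½
In Weak Kleene logic: q and q = ½ and ½ = ½
q implies p = ½ implies T = ½  [any arg is the third value ⇒ result is the third value]
(q and q) and (q implies p) = ½ and ½ = ½
((q and q) and (q implies p)) implies q = ½ implies ½ = ½
p or q = T or ½ = ½
(((q and q) and (q implies p)) implies q) and (p or q) = ½ and ½ = ½

½; ½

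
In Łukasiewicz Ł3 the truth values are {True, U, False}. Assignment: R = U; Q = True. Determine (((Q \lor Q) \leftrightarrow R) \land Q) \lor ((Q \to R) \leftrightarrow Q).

Q \lor Q = True \lor True = True
(Q \lor Q) \leftrightarrow R = True \leftrightarrow U = U  [1 − |1−½|]
((Q \lor Q) \leftrightarrow R) \land Q = U \land True = U
Q \to R = True \to U = U
(Q \to R) \leftrightarrow Q = U \leftrightarrow True = U
(((Q \lor Q) \leftrightarrow R) \land Q) \lor ((Q \to R) \leftrightarrow Q) = U \lor U = U

U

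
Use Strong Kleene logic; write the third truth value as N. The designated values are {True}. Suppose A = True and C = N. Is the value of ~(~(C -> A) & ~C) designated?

Yes

C -> A = N -> True = True  [~N | True]
~(C -> A) = ~True = False
~C = ~N = N
~(C -> A) & ~C = False & N = False
~(~(C -> A) & ~C) = ~False = True
True ∈ {True}.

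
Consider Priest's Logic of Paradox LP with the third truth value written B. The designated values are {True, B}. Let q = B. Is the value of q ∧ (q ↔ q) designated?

Yes

q ↔ q = B ↔ B = B
q ∧ (q ↔ q) = B ∧ B = B
B ∈ {True, B}.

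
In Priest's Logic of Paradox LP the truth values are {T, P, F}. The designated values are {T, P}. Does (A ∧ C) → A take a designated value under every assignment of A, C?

Every assignment of A, C over {T, P, F} gives a value in {T, P}.
In particular, with A=P, C=P: (A ∧ C) → A = P.

Yes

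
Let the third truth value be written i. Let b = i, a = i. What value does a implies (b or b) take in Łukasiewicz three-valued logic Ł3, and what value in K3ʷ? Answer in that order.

In Łukasiewicz three-valued logic Ł3: b or b = i or i = i
a implies (b or b) = i implies i = 1
In K3ʷ: b or b = i or i = i
a implies (b or b) = i implies i = i
They differ because Łukasiewicz three-valued logic Ł3 and K3ʷ treat i differently under the binary connectives.

1; i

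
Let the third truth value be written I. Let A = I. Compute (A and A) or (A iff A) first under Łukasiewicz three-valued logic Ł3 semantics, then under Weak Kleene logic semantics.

In Łukasiewicz three-valued logic Ł3: A and A = I and I = I
A iff A = I iff I = True  [1 − |½−½|]
(A and A) or (A iff A) = I or True = True
In Weak Kleene logic: A and A = I and I = I
A iff A = I iff I = I
(A and A) or (A iff A) = I or I = I
They differ because Łukasiewicz three-valued logic Ł3 and Weak Kleene logic treat I differently under the binary connectives.

True; I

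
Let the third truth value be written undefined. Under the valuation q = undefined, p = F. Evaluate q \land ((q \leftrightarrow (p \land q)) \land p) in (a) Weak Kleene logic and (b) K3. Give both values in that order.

undefined; F

In Weak Kleene logic: p \land q = F \land undefined = undefined
q \leftrightarrow (p \land q) = undefined \leftrightarrow undefined = undefined
(q \leftrightarrow (p \land q)) \land p = undefined \land F = undefined
q \land ((q \leftrightarrow (p \land q)) \land p) = undefined \land undefined = undefined
In K3: p \land q = F \land undefined = F
q \leftrightarrow (p \land q) = undefined \leftrightarrow F = undefined
(q \leftrightarrow (p \land q)) \land p = undefined \land F = F
q \land ((q \leftrightarrow (p \land q)) \land p) = undefined \land F = F
They differ because Weak Kleene logic and K3 treat undefined differently under the binary connectives.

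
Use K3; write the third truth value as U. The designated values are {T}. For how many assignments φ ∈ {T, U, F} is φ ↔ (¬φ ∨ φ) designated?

φ=T: T ✓
φ=U: U ·
φ=F: F ·

1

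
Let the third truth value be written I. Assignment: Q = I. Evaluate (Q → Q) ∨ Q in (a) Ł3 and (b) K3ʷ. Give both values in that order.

In Ł3: Q → Q = I → I = true  [min(1, 1−½+½)]
(Q → Q) ∨ Q = true ∨ I = true
In K3ʷ: Q → Q = I → I = I
(Q → Q) ∨ Q = I ∨ I = I
They differ because Ł3 and K3ʷ treat I differently under the binary connectives.

true; I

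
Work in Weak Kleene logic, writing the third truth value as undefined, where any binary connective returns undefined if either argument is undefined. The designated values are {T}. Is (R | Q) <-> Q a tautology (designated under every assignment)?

Countermodel: R=T, Q=undefined gives undefined, which is not designated.

No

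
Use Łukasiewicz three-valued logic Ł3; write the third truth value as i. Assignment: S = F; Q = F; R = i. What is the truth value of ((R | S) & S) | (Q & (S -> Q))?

R | S = i | F = i
(R | S) & S = i & F = F
S -> Q = F -> F = T
Q & (S -> Q) = F & T = F
((R | S) & S) | (Q & (S -> Q)) = F | F = F

F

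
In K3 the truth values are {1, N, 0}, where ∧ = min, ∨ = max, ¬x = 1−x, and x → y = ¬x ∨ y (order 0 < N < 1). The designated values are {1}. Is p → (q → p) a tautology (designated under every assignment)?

Countermodel: p=N, q=1 gives N, which is not designated.

No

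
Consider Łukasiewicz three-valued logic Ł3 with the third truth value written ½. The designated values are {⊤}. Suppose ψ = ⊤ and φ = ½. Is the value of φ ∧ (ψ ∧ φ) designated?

No

ψ ∧ φ = ⊤ ∧ ½ = ½
φ ∧ (ψ ∧ φ) = ½ ∧ ½ = ½
½ ∉ {⊤}.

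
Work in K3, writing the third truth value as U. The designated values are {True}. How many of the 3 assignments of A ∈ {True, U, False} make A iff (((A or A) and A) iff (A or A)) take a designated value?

1

A=True: True ✓
A=U: U ·
A=False: False ·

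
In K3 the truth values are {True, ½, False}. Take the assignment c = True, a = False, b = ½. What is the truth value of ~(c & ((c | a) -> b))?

c | a = True | False = True
(c | a) -> b = True -> ½ = ½
c & ((c | a) -> b) = True & ½ = ½
~(c & ((c | a) -> b)) = ~½ = ½

½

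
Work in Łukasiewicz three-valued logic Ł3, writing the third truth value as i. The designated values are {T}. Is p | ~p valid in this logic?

Countermodel: p=i gives i, which is not designated.

No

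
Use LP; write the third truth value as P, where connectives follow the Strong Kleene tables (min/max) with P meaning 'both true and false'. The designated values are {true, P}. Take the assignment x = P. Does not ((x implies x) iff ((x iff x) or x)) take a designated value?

Yes

x implies x = P implies P = P  [not P or P]
x iff x = P iff P = P
(x iff x) or x = P or P = P
(x implies x) iff ((x iff x) or x) = P iff P = P
not ((x implies x) iff ((x iff x) or x)) = not P = P
P ∈ {true, P}.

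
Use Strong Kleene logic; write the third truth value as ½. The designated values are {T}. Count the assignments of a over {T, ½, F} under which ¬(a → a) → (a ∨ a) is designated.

2

a=T: T ✓
a=½: ½ ·
a=F: T ✓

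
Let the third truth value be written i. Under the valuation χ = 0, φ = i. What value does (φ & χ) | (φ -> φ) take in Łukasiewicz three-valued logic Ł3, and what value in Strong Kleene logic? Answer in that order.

In Łukasiewicz three-valued logic Ł3: φ & χ = i & 0 = 0
φ -> φ = i -> i = 1  [min(1, 1−½+½)]
(φ & χ) | (φ -> φ) = 0 | 1 = 1
In Strong Kleene logic: φ & χ = i & 0 = 0
φ -> φ = i -> i = i
(φ & χ) | (φ -> φ) = 0 | i = i
They differ because Łukasiewicz three-valued logic Ł3 and Strong Kleene logic treat i differently under implication.

1; i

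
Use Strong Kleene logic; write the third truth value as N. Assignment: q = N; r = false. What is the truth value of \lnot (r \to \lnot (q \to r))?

q \to r = N \to false = N  [\lnot N \lor false]
\lnot (q \to r) = \lnot N = N
r \to \lnot (q \to r) = false \to N = true
\lnot (r \to \lnot (q \to r)) = \lnot true = false

false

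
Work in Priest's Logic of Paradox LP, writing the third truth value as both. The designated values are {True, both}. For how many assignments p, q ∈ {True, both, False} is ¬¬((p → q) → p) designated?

6

Of the 9 assignments, 6 give a value in {True, both}.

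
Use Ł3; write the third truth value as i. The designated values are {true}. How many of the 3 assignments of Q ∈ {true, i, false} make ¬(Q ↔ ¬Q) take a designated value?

Q=true: true ✓
Q=i: false ·
Q=false: true ✓

2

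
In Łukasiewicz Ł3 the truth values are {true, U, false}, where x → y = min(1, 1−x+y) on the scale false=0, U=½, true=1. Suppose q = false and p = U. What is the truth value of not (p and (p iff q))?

U

p iff q = U iff false = U  [1 − |½−0|]
p and (p iff q) = U and U = U
not (p and (p iff q)) = not U = U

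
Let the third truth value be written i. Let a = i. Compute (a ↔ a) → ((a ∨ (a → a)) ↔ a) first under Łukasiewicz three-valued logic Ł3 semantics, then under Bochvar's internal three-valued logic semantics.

i; i

In Łukasiewicz three-valued logic Ł3: a ↔ a = i ↔ i = true
a → a = i → i = true
a ∨ (a → a) = i ∨ true = true
(a ∨ (a → a)) ↔ a = true ↔ i = i
(a ↔ a) → ((a ∨ (a → a)) ↔ a) = true → i = i
In Bochvar's internal three-valued logic: a ↔ a = i ↔ i = i
a → a = i → i = i  [any arg is the third value ⇒ result is the third value]
a ∨ (a → a) = i ∨ i = i
(a ∨ (a → a)) ↔ a = i ↔ i = i
(a ↔ a) → ((a ∨ (a → a)) ↔ a) = i → i = i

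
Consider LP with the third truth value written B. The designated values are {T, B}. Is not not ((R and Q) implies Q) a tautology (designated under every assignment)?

Yes

Every assignment of R, Q over {T, B, F} gives a value in {T, B}.
In particular, with R=B, Q=B: not not ((R and Q) implies Q) = B.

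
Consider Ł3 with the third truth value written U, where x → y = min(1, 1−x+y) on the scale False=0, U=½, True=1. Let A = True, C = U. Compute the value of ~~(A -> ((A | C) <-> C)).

A | C = True | U = True
(A | C) <-> C = True <-> U = U  [1 − |1−½|]
A -> ((A | C) <-> C) = True -> U = U
~(A -> ((A | C) <-> C)) = ~U = U
~~(A -> ((A | C) <-> C)) = ~U = U

U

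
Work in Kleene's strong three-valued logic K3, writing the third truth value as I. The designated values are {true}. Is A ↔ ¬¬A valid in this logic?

Countermodel: A=I gives I, which is not designated.

No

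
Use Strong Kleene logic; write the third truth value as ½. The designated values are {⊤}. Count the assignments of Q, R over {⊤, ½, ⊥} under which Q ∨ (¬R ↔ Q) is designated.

4

Designated under: (Q=⊤, R=⊤); (Q=⊤, R=½); (Q=⊤, R=⊥); (Q=⊥, R=⊤).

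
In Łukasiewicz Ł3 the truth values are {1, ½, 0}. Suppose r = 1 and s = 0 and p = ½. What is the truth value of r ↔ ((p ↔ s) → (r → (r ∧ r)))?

1

p ↔ s = ½ ↔ 0 = ½
r ∧ r = 1 ∧ 1 = 1
r → (r ∧ r) = 1 → 1 = 1
(p ↔ s) → (r → (r ∧ r)) = ½ → 1 = 1
r ↔ ((p ↔ s) → (r → (r ∧ r))) = 1 ↔ 1 = 1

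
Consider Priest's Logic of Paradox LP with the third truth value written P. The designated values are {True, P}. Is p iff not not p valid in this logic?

Yes

Every assignment of p over {True, P, False} gives a value in {True, P}.
In particular, with p=P: p iff not not p = P.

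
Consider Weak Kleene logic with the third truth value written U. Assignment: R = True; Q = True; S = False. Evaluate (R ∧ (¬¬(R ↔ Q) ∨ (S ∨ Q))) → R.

True

R ↔ Q = True ↔ True = True
¬(R ↔ Q) = ¬True = False
¬¬(R ↔ Q) = ¬False = True
S ∨ Q = False ∨ True = True
¬¬(R ↔ Q) ∨ (S ∨ Q) = True ∨ True = True
R ∧ (¬¬(R ↔ Q) ∨ (S ∨ Q)) = True ∧ True = True
(R ∧ (¬¬(R ↔ Q) ∨ (S ∨ Q))) → R = True → True = True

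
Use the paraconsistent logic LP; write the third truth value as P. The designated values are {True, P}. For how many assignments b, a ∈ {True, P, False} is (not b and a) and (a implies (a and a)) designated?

Designated under: (b=P, a=True); (b=P, a=P); (b=False, a=True); (b=False, a=P).

4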